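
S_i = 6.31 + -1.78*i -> [6.31, 4.53, 2.75, 0.97, -0.81]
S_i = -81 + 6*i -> [-81, -75, -69, -63, -57]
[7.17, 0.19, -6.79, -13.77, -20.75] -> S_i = 7.17 + -6.98*i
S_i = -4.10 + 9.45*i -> [-4.1, 5.35, 14.8, 24.25, 33.7]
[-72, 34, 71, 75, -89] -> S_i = Random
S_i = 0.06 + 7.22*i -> [0.06, 7.28, 14.5, 21.72, 28.94]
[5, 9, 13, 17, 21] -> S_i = 5 + 4*i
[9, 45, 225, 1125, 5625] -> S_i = 9*5^i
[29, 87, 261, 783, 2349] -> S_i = 29*3^i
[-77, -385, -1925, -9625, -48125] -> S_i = -77*5^i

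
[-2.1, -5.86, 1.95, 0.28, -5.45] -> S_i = Random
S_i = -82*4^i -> [-82, -328, -1312, -5248, -20992]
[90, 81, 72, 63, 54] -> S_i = 90 + -9*i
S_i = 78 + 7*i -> [78, 85, 92, 99, 106]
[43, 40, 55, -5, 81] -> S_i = Random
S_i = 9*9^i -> [9, 81, 729, 6561, 59049]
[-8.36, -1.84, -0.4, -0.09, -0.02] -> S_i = -8.36*0.22^i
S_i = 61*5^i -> [61, 305, 1525, 7625, 38125]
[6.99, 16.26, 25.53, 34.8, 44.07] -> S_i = 6.99 + 9.27*i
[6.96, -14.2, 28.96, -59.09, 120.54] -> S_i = 6.96*(-2.04)^i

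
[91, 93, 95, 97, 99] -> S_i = 91 + 2*i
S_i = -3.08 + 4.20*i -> [-3.08, 1.12, 5.32, 9.52, 13.72]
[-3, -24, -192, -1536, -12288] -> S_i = -3*8^i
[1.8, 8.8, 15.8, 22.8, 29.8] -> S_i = 1.80 + 7.00*i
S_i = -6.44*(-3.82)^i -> [-6.44, 24.6, -93.98, 358.98, -1371.32]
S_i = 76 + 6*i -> [76, 82, 88, 94, 100]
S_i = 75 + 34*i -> [75, 109, 143, 177, 211]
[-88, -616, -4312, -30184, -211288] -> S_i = -88*7^i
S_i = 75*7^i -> [75, 525, 3675, 25725, 180075]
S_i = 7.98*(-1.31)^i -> [7.98, -10.45, 13.69, -17.94, 23.5]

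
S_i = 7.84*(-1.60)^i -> [7.84, -12.54, 20.07, -32.11, 51.38]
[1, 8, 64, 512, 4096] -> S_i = 1*8^i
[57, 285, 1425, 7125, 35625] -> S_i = 57*5^i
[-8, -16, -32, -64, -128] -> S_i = -8*2^i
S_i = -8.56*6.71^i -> [-8.56, -57.44, -385.41, -2586.08, -17352.57]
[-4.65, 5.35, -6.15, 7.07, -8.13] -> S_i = -4.65*(-1.15)^i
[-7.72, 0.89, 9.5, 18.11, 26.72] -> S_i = -7.72 + 8.61*i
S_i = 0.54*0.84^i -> [0.54, 0.45, 0.38, 0.32, 0.27]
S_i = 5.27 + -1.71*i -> [5.27, 3.56, 1.85, 0.14, -1.57]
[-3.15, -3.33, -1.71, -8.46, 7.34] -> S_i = Random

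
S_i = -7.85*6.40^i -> [-7.85, -50.24, -321.54, -2057.83, -13170.11]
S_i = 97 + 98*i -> [97, 195, 293, 391, 489]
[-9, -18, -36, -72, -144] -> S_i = -9*2^i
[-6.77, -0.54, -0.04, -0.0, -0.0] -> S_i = -6.77*0.08^i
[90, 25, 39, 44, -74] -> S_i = Random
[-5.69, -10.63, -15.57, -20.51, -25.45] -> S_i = -5.69 + -4.94*i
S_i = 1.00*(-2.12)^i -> [1.0, -2.12, 4.49, -9.53, 20.2]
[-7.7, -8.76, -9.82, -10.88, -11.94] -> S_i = -7.70 + -1.06*i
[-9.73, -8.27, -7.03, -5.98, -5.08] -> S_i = -9.73*0.85^i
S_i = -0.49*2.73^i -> [-0.49, -1.34, -3.65, -9.97, -27.22]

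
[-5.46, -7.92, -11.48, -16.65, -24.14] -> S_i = -5.46*1.45^i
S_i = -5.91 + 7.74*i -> [-5.91, 1.83, 9.57, 17.31, 25.05]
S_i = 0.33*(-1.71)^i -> [0.33, -0.56, 0.96, -1.65, 2.82]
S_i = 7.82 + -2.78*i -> [7.82, 5.04, 2.26, -0.52, -3.3]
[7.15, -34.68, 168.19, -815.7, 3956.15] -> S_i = 7.15*(-4.85)^i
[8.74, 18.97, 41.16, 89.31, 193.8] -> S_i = 8.74*2.17^i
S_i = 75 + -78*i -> [75, -3, -81, -159, -237]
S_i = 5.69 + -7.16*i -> [5.69, -1.47, -8.63, -15.79, -22.95]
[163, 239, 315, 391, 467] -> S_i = 163 + 76*i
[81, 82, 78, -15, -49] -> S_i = Random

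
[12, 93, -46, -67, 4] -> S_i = Random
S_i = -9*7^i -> [-9, -63, -441, -3087, -21609]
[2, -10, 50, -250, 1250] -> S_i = 2*-5^i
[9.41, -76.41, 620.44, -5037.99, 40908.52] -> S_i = 9.41*(-8.12)^i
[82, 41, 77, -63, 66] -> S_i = Random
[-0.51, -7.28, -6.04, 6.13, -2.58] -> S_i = Random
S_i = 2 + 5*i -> [2, 7, 12, 17, 22]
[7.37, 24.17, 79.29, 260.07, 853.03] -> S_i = 7.37*3.28^i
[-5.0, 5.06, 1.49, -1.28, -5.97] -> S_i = Random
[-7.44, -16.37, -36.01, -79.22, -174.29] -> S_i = -7.44*2.20^i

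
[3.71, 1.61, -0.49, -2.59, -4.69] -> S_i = 3.71 + -2.10*i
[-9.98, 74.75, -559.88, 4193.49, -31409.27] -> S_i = -9.98*(-7.49)^i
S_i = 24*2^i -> [24, 48, 96, 192, 384]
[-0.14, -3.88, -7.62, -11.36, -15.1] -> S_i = -0.14 + -3.74*i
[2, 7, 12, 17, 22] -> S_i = 2 + 5*i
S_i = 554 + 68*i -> [554, 622, 690, 758, 826]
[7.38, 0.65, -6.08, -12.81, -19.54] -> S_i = 7.38 + -6.73*i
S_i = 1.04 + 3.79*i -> [1.04, 4.83, 8.62, 12.41, 16.2]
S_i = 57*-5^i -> [57, -285, 1425, -7125, 35625]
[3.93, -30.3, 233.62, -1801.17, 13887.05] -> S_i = 3.93*(-7.71)^i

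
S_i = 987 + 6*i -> [987, 993, 999, 1005, 1011]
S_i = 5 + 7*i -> [5, 12, 19, 26, 33]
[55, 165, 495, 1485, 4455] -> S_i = 55*3^i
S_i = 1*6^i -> [1, 6, 36, 216, 1296]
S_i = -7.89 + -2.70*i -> [-7.89, -10.59, -13.29, -15.99, -18.69]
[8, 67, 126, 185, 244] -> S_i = 8 + 59*i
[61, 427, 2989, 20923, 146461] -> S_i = 61*7^i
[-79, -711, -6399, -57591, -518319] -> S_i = -79*9^i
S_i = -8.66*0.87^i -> [-8.66, -7.53, -6.55, -5.7, -4.96]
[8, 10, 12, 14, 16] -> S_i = 8 + 2*i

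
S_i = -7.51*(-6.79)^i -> [-7.51, 50.99, -346.24, 2350.98, -15963.17]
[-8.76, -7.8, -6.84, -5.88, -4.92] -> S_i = -8.76 + 0.96*i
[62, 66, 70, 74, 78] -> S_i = 62 + 4*i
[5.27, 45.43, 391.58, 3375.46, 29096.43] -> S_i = 5.27*8.62^i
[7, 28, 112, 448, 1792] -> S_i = 7*4^i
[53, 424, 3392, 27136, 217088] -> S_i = 53*8^i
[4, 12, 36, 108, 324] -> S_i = 4*3^i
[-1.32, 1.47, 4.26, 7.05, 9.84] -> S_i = -1.32 + 2.79*i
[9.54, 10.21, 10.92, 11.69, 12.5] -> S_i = 9.54*1.07^i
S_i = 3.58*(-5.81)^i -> [3.58, -20.8, 120.85, -702.12, 4079.32]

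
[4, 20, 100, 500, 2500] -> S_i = 4*5^i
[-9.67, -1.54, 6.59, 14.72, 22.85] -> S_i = -9.67 + 8.13*i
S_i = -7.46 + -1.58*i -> [-7.46, -9.04, -10.62, -12.2, -13.78]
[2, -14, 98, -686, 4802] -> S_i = 2*-7^i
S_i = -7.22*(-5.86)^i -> [-7.22, 42.31, -247.93, 1452.88, -8513.88]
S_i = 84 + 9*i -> [84, 93, 102, 111, 120]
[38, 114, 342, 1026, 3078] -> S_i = 38*3^i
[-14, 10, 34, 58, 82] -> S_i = -14 + 24*i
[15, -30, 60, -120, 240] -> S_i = 15*-2^i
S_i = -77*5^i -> [-77, -385, -1925, -9625, -48125]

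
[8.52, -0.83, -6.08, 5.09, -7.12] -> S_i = Random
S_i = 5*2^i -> [5, 10, 20, 40, 80]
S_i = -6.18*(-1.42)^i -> [-6.18, 8.78, -12.46, 17.7, -25.13]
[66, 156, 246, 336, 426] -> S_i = 66 + 90*i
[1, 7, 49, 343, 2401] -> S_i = 1*7^i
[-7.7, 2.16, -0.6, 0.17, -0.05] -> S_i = -7.70*(-0.28)^i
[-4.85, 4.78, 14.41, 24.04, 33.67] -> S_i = -4.85 + 9.63*i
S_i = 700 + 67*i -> [700, 767, 834, 901, 968]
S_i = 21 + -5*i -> [21, 16, 11, 6, 1]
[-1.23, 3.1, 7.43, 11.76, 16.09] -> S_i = -1.23 + 4.33*i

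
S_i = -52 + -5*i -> [-52, -57, -62, -67, -72]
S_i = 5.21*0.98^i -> [5.21, 5.11, 5.0, 4.9, 4.81]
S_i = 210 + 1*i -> [210, 211, 212, 213, 214]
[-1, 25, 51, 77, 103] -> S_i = -1 + 26*i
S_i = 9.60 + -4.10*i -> [9.6, 5.5, 1.4, -2.7, -6.8]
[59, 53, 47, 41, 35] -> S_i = 59 + -6*i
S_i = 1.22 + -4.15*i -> [1.22, -2.93, -7.08, -11.23, -15.38]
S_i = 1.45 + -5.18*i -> [1.45, -3.73, -8.91, -14.09, -19.27]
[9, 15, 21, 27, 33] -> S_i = 9 + 6*i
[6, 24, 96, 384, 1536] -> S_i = 6*4^i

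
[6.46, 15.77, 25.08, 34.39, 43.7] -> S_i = 6.46 + 9.31*i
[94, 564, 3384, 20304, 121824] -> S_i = 94*6^i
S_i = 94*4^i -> [94, 376, 1504, 6016, 24064]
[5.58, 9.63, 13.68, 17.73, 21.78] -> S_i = 5.58 + 4.05*i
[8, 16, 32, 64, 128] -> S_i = 8*2^i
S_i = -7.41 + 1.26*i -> [-7.41, -6.15, -4.89, -3.63, -2.37]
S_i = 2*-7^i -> [2, -14, 98, -686, 4802]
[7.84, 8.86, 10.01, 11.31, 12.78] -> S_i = 7.84*1.13^i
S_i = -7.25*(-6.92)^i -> [-7.25, 50.17, -347.18, 2402.46, -16625.03]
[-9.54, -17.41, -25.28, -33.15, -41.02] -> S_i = -9.54 + -7.87*i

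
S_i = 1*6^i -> [1, 6, 36, 216, 1296]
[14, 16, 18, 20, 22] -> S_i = 14 + 2*i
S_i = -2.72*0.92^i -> [-2.72, -2.5, -2.3, -2.12, -1.95]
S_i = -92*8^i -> [-92, -736, -5888, -47104, -376832]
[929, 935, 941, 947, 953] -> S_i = 929 + 6*i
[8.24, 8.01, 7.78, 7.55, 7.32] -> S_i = 8.24 + -0.23*i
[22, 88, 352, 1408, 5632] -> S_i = 22*4^i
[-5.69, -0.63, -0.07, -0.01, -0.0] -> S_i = -5.69*0.11^i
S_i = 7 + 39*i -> [7, 46, 85, 124, 163]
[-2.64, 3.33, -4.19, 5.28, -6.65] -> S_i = -2.64*(-1.26)^i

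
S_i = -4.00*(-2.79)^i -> [-4.0, 11.16, -31.14, 86.87, -242.37]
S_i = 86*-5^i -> [86, -430, 2150, -10750, 53750]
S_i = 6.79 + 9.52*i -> [6.79, 16.31, 25.83, 35.35, 44.87]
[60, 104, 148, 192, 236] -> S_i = 60 + 44*i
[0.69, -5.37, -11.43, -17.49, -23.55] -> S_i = 0.69 + -6.06*i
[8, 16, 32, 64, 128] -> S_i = 8*2^i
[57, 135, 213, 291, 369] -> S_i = 57 + 78*i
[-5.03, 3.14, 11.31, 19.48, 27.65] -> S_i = -5.03 + 8.17*i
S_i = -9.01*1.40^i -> [-9.01, -12.61, -17.66, -24.72, -34.61]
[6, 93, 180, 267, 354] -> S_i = 6 + 87*i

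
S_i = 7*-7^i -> [7, -49, 343, -2401, 16807]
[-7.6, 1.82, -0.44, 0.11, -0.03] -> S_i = -7.60*(-0.24)^i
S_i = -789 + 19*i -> [-789, -770, -751, -732, -713]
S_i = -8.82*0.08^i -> [-8.82, -0.71, -0.06, -0.0, -0.0]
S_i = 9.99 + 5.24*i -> [9.99, 15.23, 20.47, 25.71, 30.95]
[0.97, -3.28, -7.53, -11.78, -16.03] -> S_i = 0.97 + -4.25*i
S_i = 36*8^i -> [36, 288, 2304, 18432, 147456]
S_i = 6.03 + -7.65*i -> [6.03, -1.62, -9.27, -16.92, -24.57]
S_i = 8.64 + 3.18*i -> [8.64, 11.82, 15.0, 18.18, 21.36]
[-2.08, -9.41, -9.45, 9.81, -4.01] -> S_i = Random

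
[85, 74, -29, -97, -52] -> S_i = Random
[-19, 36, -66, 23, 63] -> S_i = Random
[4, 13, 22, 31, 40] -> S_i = 4 + 9*i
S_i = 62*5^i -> [62, 310, 1550, 7750, 38750]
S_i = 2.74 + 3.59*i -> [2.74, 6.33, 9.92, 13.51, 17.1]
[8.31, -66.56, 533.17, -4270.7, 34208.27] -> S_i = 8.31*(-8.01)^i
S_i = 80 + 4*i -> [80, 84, 88, 92, 96]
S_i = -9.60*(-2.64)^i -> [-9.6, 25.34, -66.91, 176.64, -466.32]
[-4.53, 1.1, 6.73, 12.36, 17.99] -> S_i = -4.53 + 5.63*i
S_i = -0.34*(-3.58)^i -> [-0.34, 1.22, -4.36, 15.6, -55.85]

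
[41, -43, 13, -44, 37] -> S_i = Random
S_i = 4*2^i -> [4, 8, 16, 32, 64]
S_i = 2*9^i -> [2, 18, 162, 1458, 13122]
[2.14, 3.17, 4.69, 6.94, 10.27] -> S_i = 2.14*1.48^i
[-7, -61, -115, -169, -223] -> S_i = -7 + -54*i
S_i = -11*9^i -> [-11, -99, -891, -8019, -72171]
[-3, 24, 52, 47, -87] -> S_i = Random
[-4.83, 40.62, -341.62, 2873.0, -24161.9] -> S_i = -4.83*(-8.41)^i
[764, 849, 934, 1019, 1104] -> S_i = 764 + 85*i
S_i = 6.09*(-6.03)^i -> [6.09, -36.72, 221.44, -1335.27, 8051.68]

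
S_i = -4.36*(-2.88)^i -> [-4.36, 12.56, -36.16, 104.15, -299.96]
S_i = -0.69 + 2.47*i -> [-0.69, 1.78, 4.25, 6.72, 9.19]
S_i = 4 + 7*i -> [4, 11, 18, 25, 32]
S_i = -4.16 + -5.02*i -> [-4.16, -9.18, -14.2, -19.22, -24.24]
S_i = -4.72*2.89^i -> [-4.72, -13.64, -39.42, -113.93, -329.26]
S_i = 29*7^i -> [29, 203, 1421, 9947, 69629]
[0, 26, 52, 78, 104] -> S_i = 0 + 26*i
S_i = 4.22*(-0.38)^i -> [4.22, -1.6, 0.61, -0.23, 0.09]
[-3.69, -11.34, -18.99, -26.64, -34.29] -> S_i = -3.69 + -7.65*i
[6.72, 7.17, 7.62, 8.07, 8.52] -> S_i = 6.72 + 0.45*i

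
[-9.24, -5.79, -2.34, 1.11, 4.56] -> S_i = -9.24 + 3.45*i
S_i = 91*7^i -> [91, 637, 4459, 31213, 218491]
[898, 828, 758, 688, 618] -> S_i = 898 + -70*i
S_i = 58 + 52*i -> [58, 110, 162, 214, 266]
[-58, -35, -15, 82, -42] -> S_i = Random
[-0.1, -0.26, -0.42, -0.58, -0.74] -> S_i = -0.10 + -0.16*i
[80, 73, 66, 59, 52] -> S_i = 80 + -7*i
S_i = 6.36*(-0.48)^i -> [6.36, -3.05, 1.47, -0.7, 0.34]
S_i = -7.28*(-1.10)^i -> [-7.28, 8.01, -8.81, 9.69, -10.66]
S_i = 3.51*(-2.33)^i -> [3.51, -8.18, 19.06, -44.4, 103.45]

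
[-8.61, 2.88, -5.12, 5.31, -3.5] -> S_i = Random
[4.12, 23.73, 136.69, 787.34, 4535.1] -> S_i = 4.12*5.76^i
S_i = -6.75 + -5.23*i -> [-6.75, -11.98, -17.21, -22.44, -27.67]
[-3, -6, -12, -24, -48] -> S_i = -3*2^i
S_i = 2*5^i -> [2, 10, 50, 250, 1250]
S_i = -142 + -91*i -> [-142, -233, -324, -415, -506]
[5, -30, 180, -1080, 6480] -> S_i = 5*-6^i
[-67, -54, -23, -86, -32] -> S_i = Random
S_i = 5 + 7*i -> [5, 12, 19, 26, 33]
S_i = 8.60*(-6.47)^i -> [8.6, -55.64, 360.0, -2329.22, 15070.08]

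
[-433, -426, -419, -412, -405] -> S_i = -433 + 7*i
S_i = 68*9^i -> [68, 612, 5508, 49572, 446148]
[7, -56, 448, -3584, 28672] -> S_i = 7*-8^i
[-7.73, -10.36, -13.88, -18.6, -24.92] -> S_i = -7.73*1.34^i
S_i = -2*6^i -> [-2, -12, -72, -432, -2592]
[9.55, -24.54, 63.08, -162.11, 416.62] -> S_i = 9.55*(-2.57)^i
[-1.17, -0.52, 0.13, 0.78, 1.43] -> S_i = -1.17 + 0.65*i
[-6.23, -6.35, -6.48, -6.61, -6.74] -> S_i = -6.23*1.02^i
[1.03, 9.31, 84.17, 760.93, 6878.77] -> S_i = 1.03*9.04^i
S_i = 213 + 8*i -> [213, 221, 229, 237, 245]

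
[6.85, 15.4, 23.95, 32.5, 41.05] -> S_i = 6.85 + 8.55*i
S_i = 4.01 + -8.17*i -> [4.01, -4.16, -12.33, -20.5, -28.67]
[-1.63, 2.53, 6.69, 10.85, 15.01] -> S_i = -1.63 + 4.16*i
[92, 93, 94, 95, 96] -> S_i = 92 + 1*i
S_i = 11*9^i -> [11, 99, 891, 8019, 72171]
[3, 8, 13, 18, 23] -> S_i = 3 + 5*i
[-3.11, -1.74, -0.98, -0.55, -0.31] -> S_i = -3.11*0.56^i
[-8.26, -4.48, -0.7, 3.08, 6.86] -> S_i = -8.26 + 3.78*i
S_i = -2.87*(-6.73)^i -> [-2.87, 19.32, -129.99, 874.84, -5887.65]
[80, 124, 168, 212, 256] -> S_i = 80 + 44*i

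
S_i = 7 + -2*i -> [7, 5, 3, 1, -1]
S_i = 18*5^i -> [18, 90, 450, 2250, 11250]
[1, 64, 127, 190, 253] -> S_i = 1 + 63*i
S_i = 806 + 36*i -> [806, 842, 878, 914, 950]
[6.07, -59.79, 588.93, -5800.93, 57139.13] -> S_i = 6.07*(-9.85)^i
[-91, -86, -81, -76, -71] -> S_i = -91 + 5*i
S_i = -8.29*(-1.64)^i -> [-8.29, 13.6, -22.3, 36.57, -59.97]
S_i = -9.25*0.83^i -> [-9.25, -7.68, -6.37, -5.29, -4.39]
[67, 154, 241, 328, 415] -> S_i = 67 + 87*i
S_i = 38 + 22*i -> [38, 60, 82, 104, 126]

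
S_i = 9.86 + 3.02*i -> [9.86, 12.88, 15.9, 18.92, 21.94]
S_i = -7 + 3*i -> [-7, -4, -1, 2, 5]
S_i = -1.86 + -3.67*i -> [-1.86, -5.53, -9.2, -12.87, -16.54]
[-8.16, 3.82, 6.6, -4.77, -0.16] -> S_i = Random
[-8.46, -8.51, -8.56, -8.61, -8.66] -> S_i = -8.46 + -0.05*i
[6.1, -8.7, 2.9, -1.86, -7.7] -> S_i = Random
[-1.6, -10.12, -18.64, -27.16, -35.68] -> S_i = -1.60 + -8.52*i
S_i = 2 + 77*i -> [2, 79, 156, 233, 310]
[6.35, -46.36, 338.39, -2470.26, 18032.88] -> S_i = 6.35*(-7.30)^i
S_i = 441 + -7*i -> [441, 434, 427, 420, 413]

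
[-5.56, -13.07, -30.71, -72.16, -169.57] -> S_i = -5.56*2.35^i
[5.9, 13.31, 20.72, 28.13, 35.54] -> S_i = 5.90 + 7.41*i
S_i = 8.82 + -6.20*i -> [8.82, 2.62, -3.58, -9.78, -15.98]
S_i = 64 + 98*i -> [64, 162, 260, 358, 456]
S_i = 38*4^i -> [38, 152, 608, 2432, 9728]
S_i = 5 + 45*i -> [5, 50, 95, 140, 185]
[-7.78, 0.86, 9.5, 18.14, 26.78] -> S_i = -7.78 + 8.64*i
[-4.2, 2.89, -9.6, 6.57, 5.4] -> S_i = Random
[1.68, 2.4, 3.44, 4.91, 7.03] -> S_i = 1.68*1.43^i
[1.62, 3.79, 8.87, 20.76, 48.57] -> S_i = 1.62*2.34^i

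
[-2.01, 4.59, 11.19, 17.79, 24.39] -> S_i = -2.01 + 6.60*i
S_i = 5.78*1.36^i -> [5.78, 7.86, 10.69, 14.54, 19.77]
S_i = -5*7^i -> [-5, -35, -245, -1715, -12005]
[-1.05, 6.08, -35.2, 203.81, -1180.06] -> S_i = -1.05*(-5.79)^i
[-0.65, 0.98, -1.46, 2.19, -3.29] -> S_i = -0.65*(-1.50)^i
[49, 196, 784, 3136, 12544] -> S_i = 49*4^i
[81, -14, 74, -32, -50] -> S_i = Random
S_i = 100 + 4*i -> [100, 104, 108, 112, 116]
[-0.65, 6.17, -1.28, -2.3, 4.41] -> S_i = Random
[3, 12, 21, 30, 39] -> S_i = 3 + 9*i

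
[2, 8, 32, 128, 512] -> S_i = 2*4^i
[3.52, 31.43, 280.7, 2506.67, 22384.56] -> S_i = 3.52*8.93^i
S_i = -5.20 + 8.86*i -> [-5.2, 3.66, 12.52, 21.38, 30.24]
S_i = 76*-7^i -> [76, -532, 3724, -26068, 182476]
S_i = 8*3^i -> [8, 24, 72, 216, 648]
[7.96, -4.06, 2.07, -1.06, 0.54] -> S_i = 7.96*(-0.51)^i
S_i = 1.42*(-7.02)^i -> [1.42, -9.97, 69.98, -491.25, 3448.55]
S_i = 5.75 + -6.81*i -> [5.75, -1.06, -7.87, -14.68, -21.49]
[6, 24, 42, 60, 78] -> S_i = 6 + 18*i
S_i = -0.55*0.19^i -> [-0.55, -0.1, -0.02, -0.0, -0.0]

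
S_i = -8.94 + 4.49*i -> [-8.94, -4.45, 0.04, 4.53, 9.02]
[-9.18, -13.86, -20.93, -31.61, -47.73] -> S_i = -9.18*1.51^i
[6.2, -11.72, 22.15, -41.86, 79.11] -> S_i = 6.20*(-1.89)^i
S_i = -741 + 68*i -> [-741, -673, -605, -537, -469]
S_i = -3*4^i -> [-3, -12, -48, -192, -768]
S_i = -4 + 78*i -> [-4, 74, 152, 230, 308]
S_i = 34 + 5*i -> [34, 39, 44, 49, 54]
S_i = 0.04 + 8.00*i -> [0.04, 8.04, 16.04, 24.04, 32.04]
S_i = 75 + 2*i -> [75, 77, 79, 81, 83]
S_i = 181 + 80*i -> [181, 261, 341, 421, 501]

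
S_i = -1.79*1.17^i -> [-1.79, -2.09, -2.45, -2.87, -3.35]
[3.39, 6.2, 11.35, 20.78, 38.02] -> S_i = 3.39*1.83^i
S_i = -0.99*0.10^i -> [-0.99, -0.1, -0.01, -0.0, -0.0]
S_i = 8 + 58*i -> [8, 66, 124, 182, 240]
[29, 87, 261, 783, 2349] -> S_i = 29*3^i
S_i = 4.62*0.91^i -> [4.62, 4.2, 3.83, 3.48, 3.17]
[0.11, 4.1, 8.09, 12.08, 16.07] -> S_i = 0.11 + 3.99*i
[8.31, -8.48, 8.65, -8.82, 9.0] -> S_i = 8.31*(-1.02)^i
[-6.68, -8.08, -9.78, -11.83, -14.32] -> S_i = -6.68*1.21^i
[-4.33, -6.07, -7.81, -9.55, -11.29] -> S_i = -4.33 + -1.74*i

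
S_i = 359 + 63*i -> [359, 422, 485, 548, 611]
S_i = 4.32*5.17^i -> [4.32, 22.33, 115.47, 596.97, 3086.36]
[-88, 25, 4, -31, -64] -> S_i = Random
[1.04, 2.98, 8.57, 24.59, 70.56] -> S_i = 1.04*2.87^i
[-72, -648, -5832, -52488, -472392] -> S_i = -72*9^i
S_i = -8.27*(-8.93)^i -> [-8.27, 73.85, -659.49, 5889.25, -52590.99]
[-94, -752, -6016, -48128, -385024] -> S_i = -94*8^i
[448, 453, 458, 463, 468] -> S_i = 448 + 5*i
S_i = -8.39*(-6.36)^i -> [-8.39, 53.36, -339.37, 2158.41, -13727.47]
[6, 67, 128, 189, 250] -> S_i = 6 + 61*i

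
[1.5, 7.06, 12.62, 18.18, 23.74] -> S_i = 1.50 + 5.56*i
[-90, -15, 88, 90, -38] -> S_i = Random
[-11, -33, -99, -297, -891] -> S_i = -11*3^i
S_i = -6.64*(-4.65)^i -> [-6.64, 30.88, -143.57, 667.62, -3104.42]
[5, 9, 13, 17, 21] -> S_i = 5 + 4*i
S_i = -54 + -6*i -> [-54, -60, -66, -72, -78]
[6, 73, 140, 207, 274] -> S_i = 6 + 67*i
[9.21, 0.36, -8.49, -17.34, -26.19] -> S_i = 9.21 + -8.85*i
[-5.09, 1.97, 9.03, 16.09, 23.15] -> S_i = -5.09 + 7.06*i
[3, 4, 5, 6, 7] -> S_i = 3 + 1*i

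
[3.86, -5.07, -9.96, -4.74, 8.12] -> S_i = Random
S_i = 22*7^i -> [22, 154, 1078, 7546, 52822]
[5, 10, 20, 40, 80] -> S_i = 5*2^i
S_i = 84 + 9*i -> [84, 93, 102, 111, 120]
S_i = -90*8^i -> [-90, -720, -5760, -46080, -368640]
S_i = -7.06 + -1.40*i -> [-7.06, -8.46, -9.86, -11.26, -12.66]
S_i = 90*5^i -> [90, 450, 2250, 11250, 56250]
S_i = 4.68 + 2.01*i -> [4.68, 6.69, 8.7, 10.71, 12.72]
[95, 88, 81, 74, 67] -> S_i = 95 + -7*i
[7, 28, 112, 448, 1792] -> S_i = 7*4^i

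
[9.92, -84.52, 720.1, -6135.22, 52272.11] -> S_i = 9.92*(-8.52)^i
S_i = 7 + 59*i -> [7, 66, 125, 184, 243]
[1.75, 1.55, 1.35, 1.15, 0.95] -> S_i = 1.75 + -0.20*i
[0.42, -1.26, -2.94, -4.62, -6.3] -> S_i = 0.42 + -1.68*i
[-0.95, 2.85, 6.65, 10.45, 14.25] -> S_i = -0.95 + 3.80*i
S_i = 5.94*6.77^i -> [5.94, 40.21, 272.25, 1843.12, 12477.89]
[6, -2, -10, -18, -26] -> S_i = 6 + -8*i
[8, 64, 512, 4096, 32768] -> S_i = 8*8^i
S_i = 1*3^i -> [1, 3, 9, 27, 81]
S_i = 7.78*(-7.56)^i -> [7.78, -58.82, 444.66, -3361.59, 25413.63]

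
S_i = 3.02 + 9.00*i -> [3.02, 12.02, 21.02, 30.02, 39.02]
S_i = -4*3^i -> [-4, -12, -36, -108, -324]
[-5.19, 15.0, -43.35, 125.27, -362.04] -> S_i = -5.19*(-2.89)^i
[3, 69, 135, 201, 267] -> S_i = 3 + 66*i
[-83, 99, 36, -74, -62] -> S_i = Random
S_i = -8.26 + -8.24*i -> [-8.26, -16.5, -24.74, -32.98, -41.22]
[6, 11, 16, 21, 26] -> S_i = 6 + 5*i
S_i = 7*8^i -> [7, 56, 448, 3584, 28672]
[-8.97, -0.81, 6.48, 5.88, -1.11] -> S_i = Random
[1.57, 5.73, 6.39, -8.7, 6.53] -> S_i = Random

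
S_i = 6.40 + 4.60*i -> [6.4, 11.0, 15.6, 20.2, 24.8]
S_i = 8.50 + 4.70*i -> [8.5, 13.2, 17.9, 22.6, 27.3]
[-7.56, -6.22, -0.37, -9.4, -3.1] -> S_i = Random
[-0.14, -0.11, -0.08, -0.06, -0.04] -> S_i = -0.14*0.75^i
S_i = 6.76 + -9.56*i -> [6.76, -2.8, -12.36, -21.92, -31.48]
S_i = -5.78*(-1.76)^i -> [-5.78, 10.17, -17.9, 31.51, -55.46]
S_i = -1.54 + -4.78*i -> [-1.54, -6.32, -11.1, -15.88, -20.66]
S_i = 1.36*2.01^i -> [1.36, 2.73, 5.49, 11.04, 22.2]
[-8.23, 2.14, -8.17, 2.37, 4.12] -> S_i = Random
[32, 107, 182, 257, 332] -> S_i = 32 + 75*i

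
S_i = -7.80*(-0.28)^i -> [-7.8, 2.18, -0.61, 0.17, -0.05]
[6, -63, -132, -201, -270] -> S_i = 6 + -69*i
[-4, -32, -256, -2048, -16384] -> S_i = -4*8^i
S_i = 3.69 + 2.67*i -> [3.69, 6.36, 9.03, 11.7, 14.37]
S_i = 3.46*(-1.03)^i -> [3.46, -3.56, 3.67, -3.78, 3.89]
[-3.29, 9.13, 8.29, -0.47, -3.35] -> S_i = Random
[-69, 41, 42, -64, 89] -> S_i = Random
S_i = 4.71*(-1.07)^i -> [4.71, -5.04, 5.39, -5.77, 6.17]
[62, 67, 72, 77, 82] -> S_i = 62 + 5*i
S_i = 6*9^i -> [6, 54, 486, 4374, 39366]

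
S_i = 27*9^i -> [27, 243, 2187, 19683, 177147]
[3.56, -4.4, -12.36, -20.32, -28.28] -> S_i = 3.56 + -7.96*i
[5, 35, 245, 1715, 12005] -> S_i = 5*7^i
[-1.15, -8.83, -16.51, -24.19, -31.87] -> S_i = -1.15 + -7.68*i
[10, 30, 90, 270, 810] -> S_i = 10*3^i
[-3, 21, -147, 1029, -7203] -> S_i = -3*-7^i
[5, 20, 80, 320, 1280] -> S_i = 5*4^i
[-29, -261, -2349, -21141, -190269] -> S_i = -29*9^i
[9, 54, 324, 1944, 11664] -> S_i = 9*6^i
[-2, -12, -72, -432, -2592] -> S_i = -2*6^i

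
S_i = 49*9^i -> [49, 441, 3969, 35721, 321489]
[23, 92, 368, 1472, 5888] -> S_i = 23*4^i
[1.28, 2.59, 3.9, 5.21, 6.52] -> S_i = 1.28 + 1.31*i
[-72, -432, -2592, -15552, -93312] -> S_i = -72*6^i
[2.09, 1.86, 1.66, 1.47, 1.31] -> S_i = 2.09*0.89^i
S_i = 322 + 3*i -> [322, 325, 328, 331, 334]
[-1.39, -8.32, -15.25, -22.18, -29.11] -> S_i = -1.39 + -6.93*i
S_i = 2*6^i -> [2, 12, 72, 432, 2592]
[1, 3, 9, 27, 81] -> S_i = 1*3^i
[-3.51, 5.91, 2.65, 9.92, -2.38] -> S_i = Random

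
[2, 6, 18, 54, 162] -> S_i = 2*3^i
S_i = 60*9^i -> [60, 540, 4860, 43740, 393660]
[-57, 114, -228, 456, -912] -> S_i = -57*-2^i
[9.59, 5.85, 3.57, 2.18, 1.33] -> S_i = 9.59*0.61^i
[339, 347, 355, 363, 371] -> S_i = 339 + 8*i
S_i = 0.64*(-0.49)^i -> [0.64, -0.31, 0.15, -0.08, 0.04]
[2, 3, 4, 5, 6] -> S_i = 2 + 1*i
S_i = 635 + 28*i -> [635, 663, 691, 719, 747]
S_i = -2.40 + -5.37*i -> [-2.4, -7.77, -13.14, -18.51, -23.88]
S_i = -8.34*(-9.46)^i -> [-8.34, 78.9, -746.36, 7060.57, -66792.95]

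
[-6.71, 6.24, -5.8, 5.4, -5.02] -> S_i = -6.71*(-0.93)^i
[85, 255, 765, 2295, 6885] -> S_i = 85*3^i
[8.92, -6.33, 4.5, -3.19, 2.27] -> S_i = 8.92*(-0.71)^i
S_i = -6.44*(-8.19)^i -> [-6.44, 52.74, -431.97, 3537.83, -28974.87]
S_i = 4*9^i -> [4, 36, 324, 2916, 26244]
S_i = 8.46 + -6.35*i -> [8.46, 2.11, -4.24, -10.59, -16.94]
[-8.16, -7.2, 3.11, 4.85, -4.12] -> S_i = Random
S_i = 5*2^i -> [5, 10, 20, 40, 80]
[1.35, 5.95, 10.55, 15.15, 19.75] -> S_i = 1.35 + 4.60*i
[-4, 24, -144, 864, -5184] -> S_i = -4*-6^i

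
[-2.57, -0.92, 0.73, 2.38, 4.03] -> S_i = -2.57 + 1.65*i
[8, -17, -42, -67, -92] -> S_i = 8 + -25*i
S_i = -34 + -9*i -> [-34, -43, -52, -61, -70]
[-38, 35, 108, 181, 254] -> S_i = -38 + 73*i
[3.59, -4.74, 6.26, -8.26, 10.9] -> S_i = 3.59*(-1.32)^i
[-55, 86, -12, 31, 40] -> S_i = Random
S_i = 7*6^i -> [7, 42, 252, 1512, 9072]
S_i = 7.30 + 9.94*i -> [7.3, 17.24, 27.18, 37.12, 47.06]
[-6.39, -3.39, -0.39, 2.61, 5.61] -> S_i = -6.39 + 3.00*i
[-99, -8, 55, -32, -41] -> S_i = Random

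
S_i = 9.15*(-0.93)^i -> [9.15, -8.51, 7.91, -7.36, 6.84]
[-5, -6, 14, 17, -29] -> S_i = Random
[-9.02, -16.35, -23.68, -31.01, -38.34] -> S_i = -9.02 + -7.33*i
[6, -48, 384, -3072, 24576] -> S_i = 6*-8^i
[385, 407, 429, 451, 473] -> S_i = 385 + 22*i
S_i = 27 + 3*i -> [27, 30, 33, 36, 39]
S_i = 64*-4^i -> [64, -256, 1024, -4096, 16384]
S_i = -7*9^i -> [-7, -63, -567, -5103, -45927]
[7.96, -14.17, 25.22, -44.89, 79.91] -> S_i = 7.96*(-1.78)^i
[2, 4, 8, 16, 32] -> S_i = 2*2^i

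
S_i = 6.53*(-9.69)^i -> [6.53, -63.28, 613.14, -5941.34, 57571.6]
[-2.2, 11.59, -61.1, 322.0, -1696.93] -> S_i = -2.20*(-5.27)^i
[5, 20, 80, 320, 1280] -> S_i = 5*4^i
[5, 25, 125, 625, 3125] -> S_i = 5*5^i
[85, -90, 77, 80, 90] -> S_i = Random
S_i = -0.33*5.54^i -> [-0.33, -1.83, -10.13, -56.11, -310.85]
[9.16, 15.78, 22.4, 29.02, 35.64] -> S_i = 9.16 + 6.62*i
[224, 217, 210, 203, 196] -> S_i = 224 + -7*i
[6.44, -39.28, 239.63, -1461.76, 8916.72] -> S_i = 6.44*(-6.10)^i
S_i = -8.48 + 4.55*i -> [-8.48, -3.93, 0.62, 5.17, 9.72]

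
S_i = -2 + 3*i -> [-2, 1, 4, 7, 10]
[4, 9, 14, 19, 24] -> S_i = 4 + 5*i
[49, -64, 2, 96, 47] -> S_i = Random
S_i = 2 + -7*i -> [2, -5, -12, -19, -26]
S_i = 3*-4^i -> [3, -12, 48, -192, 768]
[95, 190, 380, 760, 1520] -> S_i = 95*2^i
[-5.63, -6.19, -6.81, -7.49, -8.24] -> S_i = -5.63*1.10^i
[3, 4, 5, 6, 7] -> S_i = 3 + 1*i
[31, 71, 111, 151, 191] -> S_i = 31 + 40*i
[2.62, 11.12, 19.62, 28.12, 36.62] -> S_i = 2.62 + 8.50*i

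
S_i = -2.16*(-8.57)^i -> [-2.16, 18.51, -158.64, 1359.55, -11651.37]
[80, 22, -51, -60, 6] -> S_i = Random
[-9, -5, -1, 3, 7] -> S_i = -9 + 4*i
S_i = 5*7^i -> [5, 35, 245, 1715, 12005]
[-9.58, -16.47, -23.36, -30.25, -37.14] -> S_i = -9.58 + -6.89*i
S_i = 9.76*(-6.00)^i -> [9.76, -58.56, 351.36, -2108.16, 12648.96]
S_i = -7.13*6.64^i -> [-7.13, -47.34, -314.36, -2087.34, -13859.96]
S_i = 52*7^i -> [52, 364, 2548, 17836, 124852]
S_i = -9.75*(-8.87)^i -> [-9.75, 86.48, -767.1, 6804.18, -60353.03]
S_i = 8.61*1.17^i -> [8.61, 10.07, 11.79, 13.79, 16.13]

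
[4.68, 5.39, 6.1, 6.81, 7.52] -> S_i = 4.68 + 0.71*i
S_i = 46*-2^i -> [46, -92, 184, -368, 736]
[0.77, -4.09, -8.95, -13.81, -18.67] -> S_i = 0.77 + -4.86*i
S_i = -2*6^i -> [-2, -12, -72, -432, -2592]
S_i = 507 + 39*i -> [507, 546, 585, 624, 663]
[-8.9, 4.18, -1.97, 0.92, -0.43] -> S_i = -8.90*(-0.47)^i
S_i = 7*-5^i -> [7, -35, 175, -875, 4375]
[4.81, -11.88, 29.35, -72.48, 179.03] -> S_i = 4.81*(-2.47)^i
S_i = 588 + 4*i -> [588, 592, 596, 600, 604]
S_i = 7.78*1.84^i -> [7.78, 14.32, 26.34, 48.47, 89.18]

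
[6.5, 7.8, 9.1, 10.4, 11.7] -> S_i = 6.50 + 1.30*i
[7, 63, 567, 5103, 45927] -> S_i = 7*9^i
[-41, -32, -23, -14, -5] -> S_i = -41 + 9*i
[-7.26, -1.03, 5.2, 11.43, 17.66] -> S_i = -7.26 + 6.23*i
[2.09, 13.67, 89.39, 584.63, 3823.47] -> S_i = 2.09*6.54^i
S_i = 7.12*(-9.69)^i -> [7.12, -68.99, 668.54, -6478.15, 62773.32]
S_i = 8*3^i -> [8, 24, 72, 216, 648]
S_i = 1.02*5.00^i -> [1.02, 5.1, 25.5, 127.5, 637.5]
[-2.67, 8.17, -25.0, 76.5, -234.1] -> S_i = -2.67*(-3.06)^i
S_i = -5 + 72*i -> [-5, 67, 139, 211, 283]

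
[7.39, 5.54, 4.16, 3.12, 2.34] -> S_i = 7.39*0.75^i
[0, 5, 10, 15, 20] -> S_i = 0 + 5*i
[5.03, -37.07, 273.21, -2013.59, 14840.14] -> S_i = 5.03*(-7.37)^i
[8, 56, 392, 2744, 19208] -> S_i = 8*7^i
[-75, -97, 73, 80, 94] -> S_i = Random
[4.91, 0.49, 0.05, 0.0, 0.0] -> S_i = 4.91*0.10^i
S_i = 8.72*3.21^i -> [8.72, 27.99, 89.85, 288.42, 925.84]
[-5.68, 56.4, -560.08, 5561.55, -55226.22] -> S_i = -5.68*(-9.93)^i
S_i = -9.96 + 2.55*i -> [-9.96, -7.41, -4.86, -2.31, 0.24]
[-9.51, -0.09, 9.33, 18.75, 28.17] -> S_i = -9.51 + 9.42*i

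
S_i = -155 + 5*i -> [-155, -150, -145, -140, -135]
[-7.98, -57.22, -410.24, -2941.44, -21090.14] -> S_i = -7.98*7.17^i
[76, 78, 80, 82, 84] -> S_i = 76 + 2*i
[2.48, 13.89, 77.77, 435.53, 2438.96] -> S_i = 2.48*5.60^i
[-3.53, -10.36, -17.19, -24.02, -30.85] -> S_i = -3.53 + -6.83*i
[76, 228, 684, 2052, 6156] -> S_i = 76*3^i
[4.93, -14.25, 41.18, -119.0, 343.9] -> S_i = 4.93*(-2.89)^i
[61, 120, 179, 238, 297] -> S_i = 61 + 59*i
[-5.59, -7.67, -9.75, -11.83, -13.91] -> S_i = -5.59 + -2.08*i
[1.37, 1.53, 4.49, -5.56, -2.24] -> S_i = Random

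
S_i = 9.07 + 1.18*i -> [9.07, 10.25, 11.43, 12.61, 13.79]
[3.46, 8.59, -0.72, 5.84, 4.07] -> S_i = Random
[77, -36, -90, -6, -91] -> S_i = Random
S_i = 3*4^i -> [3, 12, 48, 192, 768]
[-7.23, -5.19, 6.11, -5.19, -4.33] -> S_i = Random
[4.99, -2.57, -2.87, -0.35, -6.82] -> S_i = Random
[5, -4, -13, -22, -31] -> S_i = 5 + -9*i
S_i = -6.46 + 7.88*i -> [-6.46, 1.42, 9.3, 17.18, 25.06]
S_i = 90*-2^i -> [90, -180, 360, -720, 1440]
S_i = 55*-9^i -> [55, -495, 4455, -40095, 360855]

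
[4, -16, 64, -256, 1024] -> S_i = 4*-4^i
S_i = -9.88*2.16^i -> [-9.88, -21.34, -46.1, -99.57, -215.07]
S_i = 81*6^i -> [81, 486, 2916, 17496, 104976]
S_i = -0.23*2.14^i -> [-0.23, -0.49, -1.05, -2.25, -4.82]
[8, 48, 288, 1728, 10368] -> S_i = 8*6^i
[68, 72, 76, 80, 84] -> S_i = 68 + 4*i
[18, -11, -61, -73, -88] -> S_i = Random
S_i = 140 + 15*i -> [140, 155, 170, 185, 200]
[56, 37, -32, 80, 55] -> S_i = Random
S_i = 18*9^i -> [18, 162, 1458, 13122, 118098]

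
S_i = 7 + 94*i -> [7, 101, 195, 289, 383]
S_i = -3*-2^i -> [-3, 6, -12, 24, -48]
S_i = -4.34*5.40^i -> [-4.34, -23.44, -126.55, -683.39, -3690.33]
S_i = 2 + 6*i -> [2, 8, 14, 20, 26]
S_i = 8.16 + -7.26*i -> [8.16, 0.9, -6.36, -13.62, -20.88]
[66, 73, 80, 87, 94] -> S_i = 66 + 7*i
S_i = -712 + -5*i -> [-712, -717, -722, -727, -732]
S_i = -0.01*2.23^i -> [-0.01, -0.02, -0.05, -0.11, -0.25]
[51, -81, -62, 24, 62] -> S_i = Random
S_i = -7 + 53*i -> [-7, 46, 99, 152, 205]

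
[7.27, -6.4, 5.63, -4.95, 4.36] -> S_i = 7.27*(-0.88)^i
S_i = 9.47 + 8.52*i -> [9.47, 17.99, 26.51, 35.03, 43.55]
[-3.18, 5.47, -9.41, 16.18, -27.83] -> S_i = -3.18*(-1.72)^i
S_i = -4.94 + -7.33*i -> [-4.94, -12.27, -19.6, -26.93, -34.26]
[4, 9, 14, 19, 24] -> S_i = 4 + 5*i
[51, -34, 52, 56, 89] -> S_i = Random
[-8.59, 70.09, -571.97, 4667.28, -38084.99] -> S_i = -8.59*(-8.16)^i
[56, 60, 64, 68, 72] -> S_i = 56 + 4*i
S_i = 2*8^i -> [2, 16, 128, 1024, 8192]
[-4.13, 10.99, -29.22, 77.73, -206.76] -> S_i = -4.13*(-2.66)^i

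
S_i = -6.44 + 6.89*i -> [-6.44, 0.45, 7.34, 14.23, 21.12]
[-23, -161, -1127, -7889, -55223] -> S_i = -23*7^i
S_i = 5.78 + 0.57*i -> [5.78, 6.35, 6.92, 7.49, 8.06]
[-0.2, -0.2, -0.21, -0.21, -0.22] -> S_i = -0.20*1.02^i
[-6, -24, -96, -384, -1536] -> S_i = -6*4^i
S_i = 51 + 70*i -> [51, 121, 191, 261, 331]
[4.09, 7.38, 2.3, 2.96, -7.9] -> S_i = Random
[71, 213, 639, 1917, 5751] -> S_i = 71*3^i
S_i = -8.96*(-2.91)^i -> [-8.96, 26.07, -75.87, 220.79, -642.51]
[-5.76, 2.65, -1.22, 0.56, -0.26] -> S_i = -5.76*(-0.46)^i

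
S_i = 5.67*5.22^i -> [5.67, 29.6, 154.5, 806.48, 4209.83]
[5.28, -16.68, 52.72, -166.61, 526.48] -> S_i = 5.28*(-3.16)^i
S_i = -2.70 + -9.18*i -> [-2.7, -11.88, -21.06, -30.24, -39.42]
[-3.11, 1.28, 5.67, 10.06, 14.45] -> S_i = -3.11 + 4.39*i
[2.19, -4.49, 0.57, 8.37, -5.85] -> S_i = Random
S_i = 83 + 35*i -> [83, 118, 153, 188, 223]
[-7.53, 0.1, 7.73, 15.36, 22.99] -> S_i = -7.53 + 7.63*i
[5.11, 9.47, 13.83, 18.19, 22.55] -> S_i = 5.11 + 4.36*i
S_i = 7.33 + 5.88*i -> [7.33, 13.21, 19.09, 24.97, 30.85]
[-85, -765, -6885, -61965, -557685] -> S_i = -85*9^i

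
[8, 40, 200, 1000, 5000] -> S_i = 8*5^i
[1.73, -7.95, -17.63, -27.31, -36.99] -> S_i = 1.73 + -9.68*i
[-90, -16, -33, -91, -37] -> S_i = Random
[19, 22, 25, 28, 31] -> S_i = 19 + 3*i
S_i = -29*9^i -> [-29, -261, -2349, -21141, -190269]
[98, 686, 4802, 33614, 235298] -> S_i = 98*7^i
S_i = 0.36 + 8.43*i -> [0.36, 8.79, 17.22, 25.65, 34.08]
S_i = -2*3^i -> [-2, -6, -18, -54, -162]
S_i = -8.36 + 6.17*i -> [-8.36, -2.19, 3.98, 10.15, 16.32]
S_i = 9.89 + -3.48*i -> [9.89, 6.41, 2.93, -0.55, -4.03]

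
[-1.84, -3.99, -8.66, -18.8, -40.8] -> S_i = -1.84*2.17^i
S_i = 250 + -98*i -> [250, 152, 54, -44, -142]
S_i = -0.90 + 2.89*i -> [-0.9, 1.99, 4.88, 7.77, 10.66]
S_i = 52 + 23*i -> [52, 75, 98, 121, 144]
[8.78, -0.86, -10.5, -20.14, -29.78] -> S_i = 8.78 + -9.64*i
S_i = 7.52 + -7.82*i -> [7.52, -0.3, -8.12, -15.94, -23.76]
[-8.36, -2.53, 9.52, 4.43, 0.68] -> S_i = Random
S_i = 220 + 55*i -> [220, 275, 330, 385, 440]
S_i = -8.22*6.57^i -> [-8.22, -54.01, -354.82, -2331.14, -15315.57]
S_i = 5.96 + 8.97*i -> [5.96, 14.93, 23.9, 32.87, 41.84]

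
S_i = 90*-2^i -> [90, -180, 360, -720, 1440]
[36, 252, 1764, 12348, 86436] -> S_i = 36*7^i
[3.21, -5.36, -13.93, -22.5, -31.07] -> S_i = 3.21 + -8.57*i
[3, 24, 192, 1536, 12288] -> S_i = 3*8^i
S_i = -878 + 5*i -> [-878, -873, -868, -863, -858]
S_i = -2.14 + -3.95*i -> [-2.14, -6.09, -10.04, -13.99, -17.94]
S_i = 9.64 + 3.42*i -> [9.64, 13.06, 16.48, 19.9, 23.32]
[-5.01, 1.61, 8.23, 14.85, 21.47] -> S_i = -5.01 + 6.62*i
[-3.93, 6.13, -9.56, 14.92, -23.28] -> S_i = -3.93*(-1.56)^i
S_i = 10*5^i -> [10, 50, 250, 1250, 6250]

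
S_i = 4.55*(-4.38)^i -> [4.55, -19.93, 87.29, -382.33, 1674.59]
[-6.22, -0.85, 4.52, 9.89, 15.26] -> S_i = -6.22 + 5.37*i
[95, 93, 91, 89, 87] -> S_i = 95 + -2*i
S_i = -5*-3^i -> [-5, 15, -45, 135, -405]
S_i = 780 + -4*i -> [780, 776, 772, 768, 764]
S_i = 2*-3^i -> [2, -6, 18, -54, 162]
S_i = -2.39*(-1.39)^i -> [-2.39, 3.32, -4.62, 6.42, -8.92]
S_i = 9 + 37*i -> [9, 46, 83, 120, 157]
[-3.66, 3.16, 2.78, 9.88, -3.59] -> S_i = Random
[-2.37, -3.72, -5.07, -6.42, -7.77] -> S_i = -2.37 + -1.35*i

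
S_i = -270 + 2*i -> [-270, -268, -266, -264, -262]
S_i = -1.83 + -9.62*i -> [-1.83, -11.45, -21.07, -30.69, -40.31]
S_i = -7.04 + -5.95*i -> [-7.04, -12.99, -18.94, -24.89, -30.84]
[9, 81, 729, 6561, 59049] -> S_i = 9*9^i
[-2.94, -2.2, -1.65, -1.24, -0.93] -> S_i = -2.94*0.75^i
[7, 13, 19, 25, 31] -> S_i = 7 + 6*i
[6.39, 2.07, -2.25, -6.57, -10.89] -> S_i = 6.39 + -4.32*i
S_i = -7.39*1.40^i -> [-7.39, -10.35, -14.48, -20.28, -28.39]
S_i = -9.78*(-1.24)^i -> [-9.78, 12.13, -15.04, 18.65, -23.12]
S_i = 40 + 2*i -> [40, 42, 44, 46, 48]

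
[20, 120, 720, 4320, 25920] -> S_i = 20*6^i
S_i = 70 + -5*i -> [70, 65, 60, 55, 50]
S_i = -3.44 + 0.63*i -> [-3.44, -2.81, -2.18, -1.55, -0.92]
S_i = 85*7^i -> [85, 595, 4165, 29155, 204085]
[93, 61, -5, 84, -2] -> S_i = Random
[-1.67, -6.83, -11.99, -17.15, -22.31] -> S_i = -1.67 + -5.16*i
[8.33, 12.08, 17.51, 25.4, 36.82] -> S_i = 8.33*1.45^i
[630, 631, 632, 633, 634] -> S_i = 630 + 1*i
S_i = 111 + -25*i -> [111, 86, 61, 36, 11]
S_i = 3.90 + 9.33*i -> [3.9, 13.23, 22.56, 31.89, 41.22]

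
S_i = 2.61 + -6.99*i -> [2.61, -4.38, -11.37, -18.36, -25.35]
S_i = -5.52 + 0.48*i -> [-5.52, -5.04, -4.56, -4.08, -3.6]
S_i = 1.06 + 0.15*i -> [1.06, 1.21, 1.36, 1.51, 1.66]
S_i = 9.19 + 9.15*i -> [9.19, 18.34, 27.49, 36.64, 45.79]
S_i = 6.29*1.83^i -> [6.29, 11.51, 21.06, 38.55, 70.54]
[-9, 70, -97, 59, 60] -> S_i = Random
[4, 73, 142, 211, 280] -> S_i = 4 + 69*i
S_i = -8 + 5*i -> [-8, -3, 2, 7, 12]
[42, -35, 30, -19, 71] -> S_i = Random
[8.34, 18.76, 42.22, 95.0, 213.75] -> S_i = 8.34*2.25^i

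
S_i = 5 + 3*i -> [5, 8, 11, 14, 17]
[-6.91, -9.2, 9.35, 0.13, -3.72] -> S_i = Random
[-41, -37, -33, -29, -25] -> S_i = -41 + 4*i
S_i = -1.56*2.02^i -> [-1.56, -3.15, -6.37, -12.86, -25.97]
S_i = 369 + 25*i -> [369, 394, 419, 444, 469]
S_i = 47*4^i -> [47, 188, 752, 3008, 12032]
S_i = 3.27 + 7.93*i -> [3.27, 11.2, 19.13, 27.06, 34.99]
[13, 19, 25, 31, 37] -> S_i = 13 + 6*i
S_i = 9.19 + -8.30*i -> [9.19, 0.89, -7.41, -15.71, -24.01]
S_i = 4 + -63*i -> [4, -59, -122, -185, -248]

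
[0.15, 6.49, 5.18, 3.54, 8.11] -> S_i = Random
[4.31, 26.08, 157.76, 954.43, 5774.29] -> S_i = 4.31*6.05^i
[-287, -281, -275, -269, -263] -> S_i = -287 + 6*i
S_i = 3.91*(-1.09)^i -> [3.91, -4.26, 4.65, -5.06, 5.52]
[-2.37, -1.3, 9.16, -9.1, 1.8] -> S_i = Random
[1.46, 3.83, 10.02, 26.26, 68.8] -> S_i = 1.46*2.62^i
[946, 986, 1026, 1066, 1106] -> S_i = 946 + 40*i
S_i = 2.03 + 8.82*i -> [2.03, 10.85, 19.67, 28.49, 37.31]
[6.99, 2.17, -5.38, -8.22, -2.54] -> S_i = Random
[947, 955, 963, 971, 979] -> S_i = 947 + 8*i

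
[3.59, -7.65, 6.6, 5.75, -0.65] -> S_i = Random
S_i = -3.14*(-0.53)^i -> [-3.14, 1.66, -0.88, 0.47, -0.25]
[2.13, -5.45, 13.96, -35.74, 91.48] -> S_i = 2.13*(-2.56)^i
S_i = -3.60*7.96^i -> [-3.6, -28.66, -228.1, -1815.69, -14452.89]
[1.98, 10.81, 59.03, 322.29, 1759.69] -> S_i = 1.98*5.46^i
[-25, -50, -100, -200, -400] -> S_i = -25*2^i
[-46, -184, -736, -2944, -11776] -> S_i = -46*4^i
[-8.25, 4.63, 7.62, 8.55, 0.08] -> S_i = Random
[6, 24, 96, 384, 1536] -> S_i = 6*4^i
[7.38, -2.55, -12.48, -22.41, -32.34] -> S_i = 7.38 + -9.93*i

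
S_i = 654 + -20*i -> [654, 634, 614, 594, 574]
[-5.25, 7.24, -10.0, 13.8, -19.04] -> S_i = -5.25*(-1.38)^i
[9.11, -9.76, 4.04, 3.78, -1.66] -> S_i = Random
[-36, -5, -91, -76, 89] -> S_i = Random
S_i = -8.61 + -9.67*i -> [-8.61, -18.28, -27.95, -37.62, -47.29]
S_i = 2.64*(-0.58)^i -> [2.64, -1.53, 0.89, -0.52, 0.3]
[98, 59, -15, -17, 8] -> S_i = Random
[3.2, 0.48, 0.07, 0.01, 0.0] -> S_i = 3.20*0.15^i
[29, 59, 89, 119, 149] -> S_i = 29 + 30*i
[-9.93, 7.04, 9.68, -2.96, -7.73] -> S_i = Random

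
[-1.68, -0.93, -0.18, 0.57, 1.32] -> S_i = -1.68 + 0.75*i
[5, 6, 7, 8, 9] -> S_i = 5 + 1*i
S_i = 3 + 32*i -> [3, 35, 67, 99, 131]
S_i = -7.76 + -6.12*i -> [-7.76, -13.88, -20.0, -26.12, -32.24]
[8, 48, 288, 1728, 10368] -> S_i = 8*6^i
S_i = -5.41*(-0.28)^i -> [-5.41, 1.51, -0.42, 0.12, -0.03]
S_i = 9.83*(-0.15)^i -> [9.83, -1.47, 0.22, -0.03, 0.0]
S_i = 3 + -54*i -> [3, -51, -105, -159, -213]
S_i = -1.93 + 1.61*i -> [-1.93, -0.32, 1.29, 2.9, 4.51]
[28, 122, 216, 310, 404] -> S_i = 28 + 94*i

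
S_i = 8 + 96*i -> [8, 104, 200, 296, 392]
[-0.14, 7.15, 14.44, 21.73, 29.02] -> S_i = -0.14 + 7.29*i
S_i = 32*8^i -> [32, 256, 2048, 16384, 131072]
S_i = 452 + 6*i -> [452, 458, 464, 470, 476]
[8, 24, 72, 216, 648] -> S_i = 8*3^i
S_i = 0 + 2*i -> [0, 2, 4, 6, 8]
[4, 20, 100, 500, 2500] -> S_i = 4*5^i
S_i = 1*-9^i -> [1, -9, 81, -729, 6561]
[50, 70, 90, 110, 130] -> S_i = 50 + 20*i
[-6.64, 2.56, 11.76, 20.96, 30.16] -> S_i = -6.64 + 9.20*i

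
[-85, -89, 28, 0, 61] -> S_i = Random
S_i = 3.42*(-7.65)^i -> [3.42, -26.16, 200.15, -1531.12, 11713.1]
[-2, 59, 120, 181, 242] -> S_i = -2 + 61*i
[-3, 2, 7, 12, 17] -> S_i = -3 + 5*i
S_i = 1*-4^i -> [1, -4, 16, -64, 256]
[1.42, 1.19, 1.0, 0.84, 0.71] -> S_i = 1.42*0.84^i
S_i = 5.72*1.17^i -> [5.72, 6.69, 7.83, 9.16, 10.72]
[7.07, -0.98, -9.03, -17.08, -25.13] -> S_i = 7.07 + -8.05*i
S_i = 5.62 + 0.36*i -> [5.62, 5.98, 6.34, 6.7, 7.06]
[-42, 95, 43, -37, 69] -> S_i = Random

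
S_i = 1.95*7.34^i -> [1.95, 14.31, 105.06, 771.12, 5660.03]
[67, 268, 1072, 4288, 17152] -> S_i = 67*4^i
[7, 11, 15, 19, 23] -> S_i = 7 + 4*i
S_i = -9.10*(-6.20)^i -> [-9.1, 56.42, -349.8, 2168.78, -13446.47]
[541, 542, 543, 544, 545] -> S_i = 541 + 1*i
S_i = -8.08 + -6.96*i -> [-8.08, -15.04, -22.0, -28.96, -35.92]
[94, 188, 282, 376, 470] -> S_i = 94 + 94*i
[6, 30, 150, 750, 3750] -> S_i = 6*5^i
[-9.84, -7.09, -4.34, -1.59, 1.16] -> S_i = -9.84 + 2.75*i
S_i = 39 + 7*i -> [39, 46, 53, 60, 67]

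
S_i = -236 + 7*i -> [-236, -229, -222, -215, -208]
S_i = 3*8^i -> [3, 24, 192, 1536, 12288]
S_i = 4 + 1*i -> [4, 5, 6, 7, 8]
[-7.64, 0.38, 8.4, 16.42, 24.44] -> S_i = -7.64 + 8.02*i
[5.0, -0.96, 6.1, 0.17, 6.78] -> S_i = Random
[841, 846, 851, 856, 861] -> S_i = 841 + 5*i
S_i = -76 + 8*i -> [-76, -68, -60, -52, -44]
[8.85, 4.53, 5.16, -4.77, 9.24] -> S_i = Random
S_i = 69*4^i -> [69, 276, 1104, 4416, 17664]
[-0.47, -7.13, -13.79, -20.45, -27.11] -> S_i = -0.47 + -6.66*i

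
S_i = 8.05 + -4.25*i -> [8.05, 3.8, -0.45, -4.7, -8.95]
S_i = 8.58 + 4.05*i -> [8.58, 12.63, 16.68, 20.73, 24.78]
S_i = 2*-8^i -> [2, -16, 128, -1024, 8192]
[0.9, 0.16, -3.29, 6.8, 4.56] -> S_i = Random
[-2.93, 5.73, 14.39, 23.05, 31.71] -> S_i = -2.93 + 8.66*i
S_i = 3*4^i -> [3, 12, 48, 192, 768]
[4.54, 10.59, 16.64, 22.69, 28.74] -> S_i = 4.54 + 6.05*i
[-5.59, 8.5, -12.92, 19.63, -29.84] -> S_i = -5.59*(-1.52)^i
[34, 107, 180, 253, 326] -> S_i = 34 + 73*i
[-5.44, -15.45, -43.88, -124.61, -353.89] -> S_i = -5.44*2.84^i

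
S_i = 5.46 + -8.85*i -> [5.46, -3.39, -12.24, -21.09, -29.94]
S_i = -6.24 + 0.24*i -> [-6.24, -6.0, -5.76, -5.52, -5.28]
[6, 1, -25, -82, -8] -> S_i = Random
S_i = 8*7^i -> [8, 56, 392, 2744, 19208]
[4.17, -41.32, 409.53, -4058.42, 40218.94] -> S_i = 4.17*(-9.91)^i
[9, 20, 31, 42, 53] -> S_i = 9 + 11*i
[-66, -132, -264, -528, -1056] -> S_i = -66*2^i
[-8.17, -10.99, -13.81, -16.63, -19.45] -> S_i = -8.17 + -2.82*i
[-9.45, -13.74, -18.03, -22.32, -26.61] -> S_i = -9.45 + -4.29*i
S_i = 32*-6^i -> [32, -192, 1152, -6912, 41472]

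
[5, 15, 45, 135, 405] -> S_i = 5*3^i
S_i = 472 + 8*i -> [472, 480, 488, 496, 504]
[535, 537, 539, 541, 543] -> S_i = 535 + 2*i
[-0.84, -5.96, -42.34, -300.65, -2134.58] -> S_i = -0.84*7.10^i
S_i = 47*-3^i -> [47, -141, 423, -1269, 3807]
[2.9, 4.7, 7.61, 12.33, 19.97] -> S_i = 2.90*1.62^i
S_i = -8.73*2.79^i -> [-8.73, -24.36, -67.96, -189.59, -528.97]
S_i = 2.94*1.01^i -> [2.94, 2.97, 3.0, 3.03, 3.06]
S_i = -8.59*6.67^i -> [-8.59, -57.3, -382.16, -2549.0, -17001.86]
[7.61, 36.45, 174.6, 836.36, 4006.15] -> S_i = 7.61*4.79^i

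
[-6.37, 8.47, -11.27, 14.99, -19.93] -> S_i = -6.37*(-1.33)^i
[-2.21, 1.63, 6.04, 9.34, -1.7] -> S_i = Random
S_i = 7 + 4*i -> [7, 11, 15, 19, 23]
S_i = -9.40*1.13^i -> [-9.4, -10.62, -12.0, -13.56, -15.33]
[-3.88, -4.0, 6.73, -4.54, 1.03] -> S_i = Random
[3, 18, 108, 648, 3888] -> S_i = 3*6^i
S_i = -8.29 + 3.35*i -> [-8.29, -4.94, -1.59, 1.76, 5.11]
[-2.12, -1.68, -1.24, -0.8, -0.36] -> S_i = -2.12 + 0.44*i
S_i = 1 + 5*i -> [1, 6, 11, 16, 21]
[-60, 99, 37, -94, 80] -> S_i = Random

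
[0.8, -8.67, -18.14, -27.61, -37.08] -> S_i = 0.80 + -9.47*i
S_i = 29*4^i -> [29, 116, 464, 1856, 7424]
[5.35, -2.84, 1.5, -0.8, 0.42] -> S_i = 5.35*(-0.53)^i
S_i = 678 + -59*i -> [678, 619, 560, 501, 442]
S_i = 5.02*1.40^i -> [5.02, 7.03, 9.84, 13.77, 19.28]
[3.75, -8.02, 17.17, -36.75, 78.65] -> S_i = 3.75*(-2.14)^i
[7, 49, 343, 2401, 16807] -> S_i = 7*7^i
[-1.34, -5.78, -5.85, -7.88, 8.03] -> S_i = Random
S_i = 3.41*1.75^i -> [3.41, 5.97, 10.44, 18.28, 31.98]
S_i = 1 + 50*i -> [1, 51, 101, 151, 201]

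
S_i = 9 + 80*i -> [9, 89, 169, 249, 329]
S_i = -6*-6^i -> [-6, 36, -216, 1296, -7776]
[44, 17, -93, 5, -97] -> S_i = Random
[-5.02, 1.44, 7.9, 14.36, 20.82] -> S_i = -5.02 + 6.46*i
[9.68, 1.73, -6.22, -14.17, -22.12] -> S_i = 9.68 + -7.95*i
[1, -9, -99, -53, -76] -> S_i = Random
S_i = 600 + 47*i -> [600, 647, 694, 741, 788]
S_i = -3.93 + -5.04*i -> [-3.93, -8.97, -14.01, -19.05, -24.09]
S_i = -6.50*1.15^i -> [-6.5, -7.48, -8.6, -9.89, -11.37]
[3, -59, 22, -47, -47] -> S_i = Random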